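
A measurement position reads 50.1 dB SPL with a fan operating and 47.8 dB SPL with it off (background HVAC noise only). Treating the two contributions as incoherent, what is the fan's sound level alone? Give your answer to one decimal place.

Subtract intensities: L_src = 10·log₁₀(10^(L_total/10) − 10^(L_bg/10)).
L_src = 10·log₁₀(10^(50.1/10) − 10^(47.8/10)) = 10·log₁₀(42070) = 46.2 dB SPL.

46.2 dB SPL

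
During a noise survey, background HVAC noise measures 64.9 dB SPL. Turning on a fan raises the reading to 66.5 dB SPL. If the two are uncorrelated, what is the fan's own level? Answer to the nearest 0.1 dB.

61.4 dB SPL

Remove the background by subtracting linear intensities:
L_src = 10·log₁₀(10^(66.5/10) − 10^(64.9/10)) = 10·log₁₀(1377000) = 61.4 dB SPL.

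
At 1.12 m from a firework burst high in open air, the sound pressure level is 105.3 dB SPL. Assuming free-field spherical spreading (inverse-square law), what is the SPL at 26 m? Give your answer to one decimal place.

Free-field point source: level drops by 20·log₁₀ of the distance ratio.
ΔL = −20·log₁₀(26/1.12) = -27.32 dB, so L₂ = 105.3 + (-27.32) = 78.0 dB SPL.

78.0 dB SPL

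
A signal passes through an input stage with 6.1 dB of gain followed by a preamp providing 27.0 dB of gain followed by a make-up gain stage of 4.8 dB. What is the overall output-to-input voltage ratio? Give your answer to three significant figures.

78.5

Net gain = 6.1 + 27.0 + 4.8 = 37.9 dB.
Voltage ratio = 10^(37.9/20) = 78.5.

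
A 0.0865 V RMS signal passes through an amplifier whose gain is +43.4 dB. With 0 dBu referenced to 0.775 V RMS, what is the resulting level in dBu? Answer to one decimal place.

+24.4 dBu

Input level: 20·log₁₀(0.0865/0.775) = -19.05 dBu.
Output: -19.05 + 43.4 = +24.4 dBu.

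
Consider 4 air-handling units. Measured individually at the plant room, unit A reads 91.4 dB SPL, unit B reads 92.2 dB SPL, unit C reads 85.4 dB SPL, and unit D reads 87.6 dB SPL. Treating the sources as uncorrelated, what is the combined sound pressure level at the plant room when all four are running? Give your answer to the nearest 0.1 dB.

96.0 dB SPL

Add the sources as powers (linear), then convert back to dB:
L_total = 10·log₁₀(10^(91.4/10) + 10^(92.2/10) + 10^(85.4/10) + 10^(87.6/10)) = 10·log₁₀(3962000000) = 96.0 dB SPL.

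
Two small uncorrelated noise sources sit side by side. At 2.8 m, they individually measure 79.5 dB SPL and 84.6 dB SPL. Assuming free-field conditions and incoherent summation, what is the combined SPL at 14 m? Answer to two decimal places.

Combined at 2.8 m: 10·log₁₀(10^(79.5/10)+10^(84.6/10)) = 85.769 dB SPL.
Then apply −20·log₁₀(14/2.8) = -13.979 dB → 71.79 dB SPL.

71.79 dB SPL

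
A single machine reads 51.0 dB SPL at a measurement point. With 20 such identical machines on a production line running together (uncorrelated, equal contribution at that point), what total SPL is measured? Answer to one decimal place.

20 equal incoherent sources raise the level by 10·log₁₀(20) = 13.01 dB.
L_total = 51.0 + 13.01 = 64.0 dB SPL.

64.0 dB SPL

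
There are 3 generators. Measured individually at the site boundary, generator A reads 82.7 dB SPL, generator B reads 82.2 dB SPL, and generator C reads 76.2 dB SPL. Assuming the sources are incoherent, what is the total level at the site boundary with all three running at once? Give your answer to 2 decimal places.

Incoherent sources sum as intensities:
L_total = 10·log₁₀(10^(82.7/10) + 10^(82.2/10) + 10^(76.2/10)) = 10·log₁₀(393900000) = 85.95 dB SPL.

85.95 dB SPL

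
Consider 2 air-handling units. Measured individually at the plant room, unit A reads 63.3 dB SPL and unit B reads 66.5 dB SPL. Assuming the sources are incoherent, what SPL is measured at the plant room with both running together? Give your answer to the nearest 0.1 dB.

Incoherent sources sum as intensities:
L_total = 10·log₁₀(10^(63.3/10) + 10^(66.5/10)) = 10·log₁₀(6605000) = 68.2 dB SPL.

68.2 dB SPL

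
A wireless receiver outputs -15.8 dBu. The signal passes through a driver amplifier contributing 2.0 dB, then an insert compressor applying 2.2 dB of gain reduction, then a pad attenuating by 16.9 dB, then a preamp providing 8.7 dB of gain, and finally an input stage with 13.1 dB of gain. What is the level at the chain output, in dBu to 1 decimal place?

In dB, series stages simply add:
-15.8 + 2.0 − 2.2 − 16.9 + 8.7 + 13.1 = -11.1 dBu.

-11.1 dBu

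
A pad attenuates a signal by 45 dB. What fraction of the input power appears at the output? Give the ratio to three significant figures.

0.0000316

Power ratio = 10^(dB/10).
10^(-45/10) = 10^(-4.500) = 0.0000316.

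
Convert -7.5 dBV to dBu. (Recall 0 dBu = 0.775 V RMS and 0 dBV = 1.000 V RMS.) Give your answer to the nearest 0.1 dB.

-5.3 dBu

The offset between the scales is 20·log₁₀(0.775/1.000) = −2.214 dB.
So dBu = -7.5 + 2.214 = -5.3 dBu.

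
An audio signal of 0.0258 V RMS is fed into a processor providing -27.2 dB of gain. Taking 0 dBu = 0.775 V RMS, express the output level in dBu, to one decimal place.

Input level: 20·log₁₀(0.0258/0.775) = -29.55 dBu.
Output: -29.55 − 27.2 = -56.8 dBu.

-56.8 dBu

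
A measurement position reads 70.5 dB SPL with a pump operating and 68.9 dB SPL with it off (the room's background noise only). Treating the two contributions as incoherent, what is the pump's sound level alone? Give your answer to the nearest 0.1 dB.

65.4 dB SPL

Remove the background by subtracting linear intensities:
L_src = 10·log₁₀(10^(70.5/10) − 10^(68.9/10)) = 10·log₁₀(3458000) = 65.4 dB SPL.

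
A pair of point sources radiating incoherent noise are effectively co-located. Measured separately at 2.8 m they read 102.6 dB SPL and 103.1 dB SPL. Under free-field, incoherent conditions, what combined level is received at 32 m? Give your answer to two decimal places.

84.71 dB SPL

Combined at 2.8 m: 10·log₁₀(10^(102.6/10)+10^(103.1/10)) = 105.867 dB SPL.
Then apply −20·log₁₀(32/2.8) = -21.160 dB → 84.71 dB SPL.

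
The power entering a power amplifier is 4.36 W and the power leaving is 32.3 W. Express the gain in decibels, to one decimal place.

Power is a power quantity, so gain = 10·log₁₀(P_out/P_in).
10·log₁₀(32.3/4.36) = 10·log₁₀(7.408) = 8.7 dB.

8.7 dB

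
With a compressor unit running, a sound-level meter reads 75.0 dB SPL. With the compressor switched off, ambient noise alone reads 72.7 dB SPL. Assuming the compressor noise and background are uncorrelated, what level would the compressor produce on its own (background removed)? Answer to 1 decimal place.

Background correction is a power subtraction:
L_src = 10·log₁₀(10^(75.0/10) − 10^(72.7/10)) = 10·log₁₀(13000000) = 71.1 dB SPL.

71.1 dB SPL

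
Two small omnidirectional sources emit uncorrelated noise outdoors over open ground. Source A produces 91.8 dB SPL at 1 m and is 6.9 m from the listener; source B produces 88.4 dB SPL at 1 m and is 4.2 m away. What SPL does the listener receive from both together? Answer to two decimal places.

At the listener: L_A = 91.8 − 20·log₁₀(6.9) = 75.023 dB; L_B = 88.4 − 20·log₁₀(4.2) = 75.935 dB.
Combined: 10·log₁₀(10^(75.023/10)+10^(75.935/10)) = 78.51 dB SPL.

78.51 dB SPL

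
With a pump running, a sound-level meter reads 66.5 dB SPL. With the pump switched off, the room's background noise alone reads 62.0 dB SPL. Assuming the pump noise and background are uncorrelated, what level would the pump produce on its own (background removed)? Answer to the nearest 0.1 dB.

Remove the background by subtracting linear intensities:
L_src = 10·log₁₀(10^(66.5/10) − 10^(62.0/10)) = 10·log₁₀(2882000) = 64.6 dB SPL.

64.6 dB SPL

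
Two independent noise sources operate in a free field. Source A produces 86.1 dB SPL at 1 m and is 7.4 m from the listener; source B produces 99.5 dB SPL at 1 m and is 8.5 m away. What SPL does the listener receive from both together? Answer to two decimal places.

81.17 dB SPL

At the listener: L_A = 86.1 − 20·log₁₀(7.4) = 68.715 dB; L_B = 99.5 − 20·log₁₀(8.5) = 80.912 dB.
Combined: 10·log₁₀(10^(68.715/10)+10^(80.912/10)) = 81.17 dB SPL.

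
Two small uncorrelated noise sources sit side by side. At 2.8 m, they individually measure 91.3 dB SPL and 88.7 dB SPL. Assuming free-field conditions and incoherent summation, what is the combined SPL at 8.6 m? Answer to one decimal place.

Combined at 2.8 m: 10·log₁₀(10^(91.3/10)+10^(88.7/10)) = 93.20 dB SPL.
Then apply −20·log₁₀(8.6/2.8) = -9.75 dB → 83.5 dB SPL.

83.5 dB SPL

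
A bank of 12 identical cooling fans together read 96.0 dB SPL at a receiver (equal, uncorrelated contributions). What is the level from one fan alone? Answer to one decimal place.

12 equal incoherent sources add 10·log₁₀(12) = 10.79 dB over one source.
L_one = 96.0 − 10.79 = 85.2 dB SPL.

85.2 dB SPL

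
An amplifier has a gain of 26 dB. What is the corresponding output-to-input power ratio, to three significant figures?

Power ratio = 10^(dB/10).
10^(26/10) = 10^(2.600) = 398.

398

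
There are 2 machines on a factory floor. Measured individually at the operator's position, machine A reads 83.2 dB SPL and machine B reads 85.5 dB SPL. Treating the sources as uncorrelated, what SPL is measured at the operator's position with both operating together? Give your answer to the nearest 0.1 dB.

87.5 dB SPL

Add the sources as powers (linear), then convert back to dB:
L_total = 10·log₁₀(10^(83.2/10) + 10^(85.5/10)) = 10·log₁₀(563700000) = 87.5 dB SPL.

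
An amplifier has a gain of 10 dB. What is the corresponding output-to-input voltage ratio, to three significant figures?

3.16

Voltage ratio = 10^(dB/20).
10^(10/20) = 10^(0.5000) = 3.16.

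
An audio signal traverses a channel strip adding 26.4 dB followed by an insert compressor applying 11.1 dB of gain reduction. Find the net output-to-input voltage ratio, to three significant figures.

5.82

Net gain = 26.4 + (−11.1) = 15.3 dB.
Voltage ratio = 10^(15.3/20) = 5.82.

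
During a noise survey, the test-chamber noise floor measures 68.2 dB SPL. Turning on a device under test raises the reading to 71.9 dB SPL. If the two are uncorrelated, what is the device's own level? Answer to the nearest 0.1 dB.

Remove the background by subtracting linear intensities:
L_src = 10·log₁₀(10^(71.9/10) − 10^(68.2/10)) = 10·log₁₀(8881000) = 69.5 dB SPL.

69.5 dB SPL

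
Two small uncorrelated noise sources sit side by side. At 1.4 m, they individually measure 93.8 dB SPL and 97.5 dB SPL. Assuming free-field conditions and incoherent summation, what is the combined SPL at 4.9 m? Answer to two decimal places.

Combined at 1.4 m: 10·log₁₀(10^(93.8/10)+10^(97.5/10)) = 99.043 dB SPL.
Then apply −20·log₁₀(4.9/1.4) = -10.881 dB → 88.16 dB SPL.

88.16 dB SPL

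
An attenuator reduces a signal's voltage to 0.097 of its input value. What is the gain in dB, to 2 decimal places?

-20.26 dB

Voltage ratio → dB uses the 20·log₁₀ form:
20·log₁₀(0.097) = -20.26 dB.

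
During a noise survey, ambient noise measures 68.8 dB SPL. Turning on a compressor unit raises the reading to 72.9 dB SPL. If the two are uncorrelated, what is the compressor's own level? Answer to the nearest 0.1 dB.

70.8 dB SPL

Subtract intensities: L_src = 10·log₁₀(10^(L_total/10) − 10^(L_bg/10)).
L_src = 10·log₁₀(10^(72.9/10) − 10^(68.8/10)) = 10·log₁₀(11910000) = 70.8 dB SPL.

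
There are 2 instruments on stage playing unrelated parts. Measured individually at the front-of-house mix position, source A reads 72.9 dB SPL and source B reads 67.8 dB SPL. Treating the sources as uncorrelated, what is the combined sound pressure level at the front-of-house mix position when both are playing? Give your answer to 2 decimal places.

Uncorrelated sources add in intensity (power), not in dB.
L_total = 10·log₁₀(10^(72.9/10) + 10^(67.8/10)) = 10·log₁₀(25520000) = 74.07 dB SPL.

74.07 dB SPL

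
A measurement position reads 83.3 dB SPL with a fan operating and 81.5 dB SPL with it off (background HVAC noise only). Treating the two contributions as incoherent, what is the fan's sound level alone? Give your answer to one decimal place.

Subtract intensities: L_src = 10·log₁₀(10^(L_total/10) − 10^(L_bg/10)).
L_src = 10·log₁₀(10^(83.3/10) − 10^(81.5/10)) = 10·log₁₀(72540000) = 78.6 dB SPL.

78.6 dB SPL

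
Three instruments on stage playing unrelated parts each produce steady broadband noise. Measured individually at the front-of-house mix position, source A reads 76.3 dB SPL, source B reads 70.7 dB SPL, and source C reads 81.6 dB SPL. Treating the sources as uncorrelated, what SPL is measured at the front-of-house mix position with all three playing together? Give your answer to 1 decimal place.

83.0 dB SPL

Add the sources as powers (linear), then convert back to dB:
L_total = 10·log₁₀(10^(76.3/10) + 10^(70.7/10) + 10^(81.6/10)) = 10·log₁₀(199000000) = 83.0 dB SPL.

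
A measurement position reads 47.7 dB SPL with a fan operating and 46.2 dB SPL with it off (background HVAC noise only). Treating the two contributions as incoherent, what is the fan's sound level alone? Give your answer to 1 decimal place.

42.4 dB SPL

Remove the background by subtracting linear intensities:
L_src = 10·log₁₀(10^(47.7/10) − 10^(46.2/10)) = 10·log₁₀(17200) = 42.4 dB SPL.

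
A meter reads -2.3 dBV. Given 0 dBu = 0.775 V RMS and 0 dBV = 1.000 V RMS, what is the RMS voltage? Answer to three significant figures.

0.767 V

V = 1.000 V × 10^(-2.3/20).
= 1.000 × 0.7674 = 0.767 V.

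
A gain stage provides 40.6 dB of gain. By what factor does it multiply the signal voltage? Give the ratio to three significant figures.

Voltage ratio = 10^(dB/20).
10^(40.6/20) = 10^(2.030) = 107.

107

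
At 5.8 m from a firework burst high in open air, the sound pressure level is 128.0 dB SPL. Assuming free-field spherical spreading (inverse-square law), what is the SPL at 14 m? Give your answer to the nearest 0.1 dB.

120.3 dB SPL

For a point source in a free field, ΔL = −20·log₁₀(d₂/d₁).
ΔL = −20·log₁₀(14/5.8) = -7.65 dB, so L₂ = 128.0 + (-7.65) = 120.3 dB SPL.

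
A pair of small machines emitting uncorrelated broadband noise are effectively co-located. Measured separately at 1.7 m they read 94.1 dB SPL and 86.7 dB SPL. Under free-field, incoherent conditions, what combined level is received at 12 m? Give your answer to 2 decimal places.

Combined at 1.7 m: 10·log₁₀(10^(94.1/10)+10^(86.7/10)) = 94.826 dB SPL.
Then apply −20·log₁₀(12/1.7) = -16.975 dB → 77.85 dB SPL.

77.85 dB SPL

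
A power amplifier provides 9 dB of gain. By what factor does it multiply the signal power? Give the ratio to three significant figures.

Power ratio = 10^(dB/10).
10^(9/10) = 10^(0.9000) = 7.94.

7.94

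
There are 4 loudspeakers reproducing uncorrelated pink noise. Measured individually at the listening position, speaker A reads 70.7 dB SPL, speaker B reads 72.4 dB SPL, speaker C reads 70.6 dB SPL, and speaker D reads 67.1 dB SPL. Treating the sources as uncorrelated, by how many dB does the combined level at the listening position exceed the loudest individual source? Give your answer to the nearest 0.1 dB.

Uncorrelated sources add in intensity (power), not in dB.
L_total = 10·log₁₀(10^(70.7/10) + 10^(72.4/10) + 10^(70.6/10) + 10^(67.1/10)) = 76.60 dB SPL.
Excess over the loudest (72.4 dB): 76.60 − 72.4 = 4.2 dB.

4.2 dB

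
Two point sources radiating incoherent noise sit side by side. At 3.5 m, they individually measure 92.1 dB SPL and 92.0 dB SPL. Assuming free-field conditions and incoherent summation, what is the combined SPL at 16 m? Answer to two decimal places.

81.86 dB SPL

Combined at 3.5 m: 10·log₁₀(10^(92.1/10)+10^(92.0/10)) = 95.061 dB SPL.
Then apply −20·log₁₀(16/3.5) = -13.201 dB → 81.86 dB SPL.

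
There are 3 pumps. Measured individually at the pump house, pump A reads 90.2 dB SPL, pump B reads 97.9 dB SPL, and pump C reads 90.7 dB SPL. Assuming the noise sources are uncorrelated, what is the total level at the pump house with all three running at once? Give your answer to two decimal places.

99.24 dB SPL

Incoherent sources sum as intensities:
L_total = 10·log₁₀(10^(90.2/10) + 10^(97.9/10) + 10^(90.7/10)) = 10·log₁₀(8388000000) = 99.24 dB SPL.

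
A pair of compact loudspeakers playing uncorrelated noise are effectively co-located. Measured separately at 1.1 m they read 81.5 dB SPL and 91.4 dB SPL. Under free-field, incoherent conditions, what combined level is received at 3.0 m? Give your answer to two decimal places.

Combined at 1.1 m: 10·log₁₀(10^(81.5/10)+10^(91.4/10)) = 91.823 dB SPL.
Then apply −20·log₁₀(3.0/1.1) = -8.715 dB → 83.11 dB SPL.

83.11 dB SPL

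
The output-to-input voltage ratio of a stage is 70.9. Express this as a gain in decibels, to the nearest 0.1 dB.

Voltage is an amplitude quantity, so gain = 20·log₁₀(V_out/V_in).
20·log₁₀(70.9) = 37.0 dB.

37.0 dB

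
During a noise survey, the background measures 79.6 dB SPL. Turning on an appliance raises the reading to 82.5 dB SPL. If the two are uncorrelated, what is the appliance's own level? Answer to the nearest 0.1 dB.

Background correction is a power subtraction:
L_src = 10·log₁₀(10^(82.5/10) − 10^(79.6/10)) = 10·log₁₀(86630000) = 79.4 dB SPL.

79.4 dB SPL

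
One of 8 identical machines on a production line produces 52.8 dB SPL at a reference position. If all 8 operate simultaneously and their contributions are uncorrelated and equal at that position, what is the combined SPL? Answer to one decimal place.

8 equal incoherent sources raise the level by 10·log₁₀(8) = 9.03 dB.
L_total = 52.8 + 9.03 = 61.8 dB SPL.

61.8 dB SPL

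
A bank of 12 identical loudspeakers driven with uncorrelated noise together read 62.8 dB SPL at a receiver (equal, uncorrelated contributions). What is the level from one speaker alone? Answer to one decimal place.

12 equal incoherent sources add 10·log₁₀(12) = 10.79 dB over one source.
L_one = 62.8 − 10.79 = 52.0 dB SPL.

52.0 dB SPL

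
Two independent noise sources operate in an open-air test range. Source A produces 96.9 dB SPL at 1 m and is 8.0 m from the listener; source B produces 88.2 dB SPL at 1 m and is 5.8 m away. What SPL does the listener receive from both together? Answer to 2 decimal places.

79.83 dB SPL

At the listener: L_A = 96.9 − 20·log₁₀(8.0) = 78.838 dB; L_B = 88.2 − 20·log₁₀(5.8) = 72.931 dB.
Combined: 10·log₁₀(10^(78.838/10)+10^(72.931/10)) = 79.83 dB SPL.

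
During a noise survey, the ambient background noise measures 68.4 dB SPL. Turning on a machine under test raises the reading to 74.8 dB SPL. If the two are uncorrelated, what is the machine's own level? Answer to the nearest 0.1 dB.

Background correction is a power subtraction:
L_src = 10·log₁₀(10^(74.8/10) − 10^(68.4/10)) = 10·log₁₀(23280000) = 73.7 dB SPL.

73.7 dB SPL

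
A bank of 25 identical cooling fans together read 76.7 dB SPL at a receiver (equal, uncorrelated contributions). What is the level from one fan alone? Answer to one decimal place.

25 equal incoherent sources add 10·log₁₀(25) = 13.98 dB over one source.
L_one = 76.7 − 13.98 = 62.7 dB SPL.

62.7 dB SPL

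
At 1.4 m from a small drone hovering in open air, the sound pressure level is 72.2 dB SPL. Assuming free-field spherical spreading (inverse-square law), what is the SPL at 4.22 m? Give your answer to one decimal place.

For a point source in a free field, ΔL = −20·log₁₀(d₂/d₁).
ΔL = −20·log₁₀(4.22/1.4) = -9.58 dB, so L₂ = 72.2 + (-9.58) = 62.6 dB SPL.

62.6 dB SPL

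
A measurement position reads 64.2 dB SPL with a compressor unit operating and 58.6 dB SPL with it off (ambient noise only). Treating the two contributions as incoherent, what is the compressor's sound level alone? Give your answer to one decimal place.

62.8 dB SPL

Remove the background by subtracting linear intensities:
L_src = 10·log₁₀(10^(64.2/10) − 10^(58.6/10)) = 10·log₁₀(1906000) = 62.8 dB SPL.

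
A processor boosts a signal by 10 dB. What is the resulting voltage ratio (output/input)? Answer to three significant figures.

Voltage ratio = 10^(dB/20).
10^(10/20) = 10^(0.5000) = 3.16.

3.16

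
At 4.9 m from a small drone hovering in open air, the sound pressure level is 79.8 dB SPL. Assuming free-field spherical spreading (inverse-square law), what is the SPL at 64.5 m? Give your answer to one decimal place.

57.4 dB SPL

Free-field point source: level drops by 20·log₁₀ of the distance ratio.
ΔL = −20·log₁₀(64.5/4.9) = -22.39 dB, so L₂ = 79.8 + (-22.39) = 57.4 dB SPL.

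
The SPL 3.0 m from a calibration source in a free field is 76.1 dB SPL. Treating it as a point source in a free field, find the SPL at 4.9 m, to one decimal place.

Free-field point source: level drops by 20·log₁₀ of the distance ratio.
ΔL = −20·log₁₀(4.9/3.0) = -4.26 dB, so L₂ = 76.1 + (-4.26) = 71.8 dB SPL.

71.8 dB SPL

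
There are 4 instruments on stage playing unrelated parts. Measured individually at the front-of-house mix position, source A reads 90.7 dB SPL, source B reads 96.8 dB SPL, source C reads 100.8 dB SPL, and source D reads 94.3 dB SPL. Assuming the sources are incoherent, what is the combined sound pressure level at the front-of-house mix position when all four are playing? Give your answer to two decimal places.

103.15 dB SPL

Uncorrelated sources add in intensity (power), not in dB.
L_total = 10·log₁₀(10^(90.7/10) + 10^(96.8/10) + 10^(100.8/10) + 10^(94.3/10)) = 10·log₁₀(20675000000) = 103.15 dB SPL.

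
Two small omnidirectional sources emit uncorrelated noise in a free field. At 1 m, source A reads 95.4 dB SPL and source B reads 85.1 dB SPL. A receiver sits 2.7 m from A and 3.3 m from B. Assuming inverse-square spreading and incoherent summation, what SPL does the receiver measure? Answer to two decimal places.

At the listener: L_A = 95.4 − 20·log₁₀(2.7) = 86.773 dB; L_B = 85.1 − 20·log₁₀(3.3) = 74.730 dB.
Combined: 10·log₁₀(10^(86.773/10)+10^(74.730/10)) = 87.04 dB SPL.

87.04 dB SPL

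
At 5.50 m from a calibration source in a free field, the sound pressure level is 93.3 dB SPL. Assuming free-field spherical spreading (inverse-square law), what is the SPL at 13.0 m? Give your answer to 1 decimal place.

85.8 dB SPL

Free-field point source: level drops by 20·log₁₀ of the distance ratio.
ΔL = −20·log₁₀(13.0/5.50) = -7.47 dB, so L₂ = 93.3 + (-7.47) = 85.8 dB SPL.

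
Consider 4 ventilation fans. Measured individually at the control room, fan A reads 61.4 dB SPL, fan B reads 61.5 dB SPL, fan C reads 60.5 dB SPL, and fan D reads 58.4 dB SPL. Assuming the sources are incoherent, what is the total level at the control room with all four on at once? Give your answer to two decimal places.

66.63 dB SPL

Uncorrelated sources add in intensity (power), not in dB.
L_total = 10·log₁₀(10^(61.4/10) + 10^(61.5/10) + 10^(60.5/10) + 10^(58.4/10)) = 10·log₁₀(4607000) = 66.63 dB SPL.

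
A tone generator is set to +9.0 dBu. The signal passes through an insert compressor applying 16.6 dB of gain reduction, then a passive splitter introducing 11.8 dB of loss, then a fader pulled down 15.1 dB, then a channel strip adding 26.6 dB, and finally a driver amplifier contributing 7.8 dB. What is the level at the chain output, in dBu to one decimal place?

-0.1 dBu

Cascaded gains and losses add directly in dB.
+9.0 − 16.6 − 11.8 − 15.1 + 26.6 + 7.8 = -0.1 dBu.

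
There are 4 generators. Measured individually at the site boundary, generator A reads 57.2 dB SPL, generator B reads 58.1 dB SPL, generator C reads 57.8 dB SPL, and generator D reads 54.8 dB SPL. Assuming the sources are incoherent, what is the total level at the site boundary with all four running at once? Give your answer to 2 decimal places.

63.17 dB SPL

Add the sources as powers (linear), then convert back to dB:
L_total = 10·log₁₀(10^(57.2/10) + 10^(58.1/10) + 10^(57.8/10) + 10^(54.8/10)) = 10·log₁₀(2075000) = 63.17 dB SPL.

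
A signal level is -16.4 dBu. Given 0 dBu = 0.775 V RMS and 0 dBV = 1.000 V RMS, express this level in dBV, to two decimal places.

The offset between the scales is 20·log₁₀(0.775/1.000) = −2.214 dB.
So dBV = -16.4 − 2.214 = -18.61 dBV.

-18.61 dBV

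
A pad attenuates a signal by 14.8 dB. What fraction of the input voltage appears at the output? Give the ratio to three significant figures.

Voltage ratio = 10^(dB/20).
10^(-14.8/20) = 10^(-0.7400) = 0.182.

0.182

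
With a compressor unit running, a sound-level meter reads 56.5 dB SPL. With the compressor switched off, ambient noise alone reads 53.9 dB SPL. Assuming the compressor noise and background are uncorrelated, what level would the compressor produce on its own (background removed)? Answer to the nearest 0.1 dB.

53.0 dB SPL

Subtract intensities: L_src = 10·log₁₀(10^(L_total/10) − 10^(L_bg/10)).
L_src = 10·log₁₀(10^(56.5/10) − 10^(53.9/10)) = 10·log₁₀(201200) = 53.0 dB SPL.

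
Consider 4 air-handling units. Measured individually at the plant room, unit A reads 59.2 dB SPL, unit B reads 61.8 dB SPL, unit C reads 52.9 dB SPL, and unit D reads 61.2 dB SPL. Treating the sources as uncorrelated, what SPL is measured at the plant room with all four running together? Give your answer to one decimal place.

65.9 dB SPL

Uncorrelated sources add in intensity (power), not in dB.
L_total = 10·log₁₀(10^(59.2/10) + 10^(61.8/10) + 10^(52.9/10) + 10^(61.2/10)) = 10·log₁₀(3859000) = 65.9 dB SPL.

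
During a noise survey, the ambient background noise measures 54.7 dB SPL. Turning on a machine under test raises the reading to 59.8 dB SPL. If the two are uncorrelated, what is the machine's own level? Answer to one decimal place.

Remove the background by subtracting linear intensities:
L_src = 10·log₁₀(10^(59.8/10) − 10^(54.7/10)) = 10·log₁₀(659900) = 58.2 dB SPL.

58.2 dB SPL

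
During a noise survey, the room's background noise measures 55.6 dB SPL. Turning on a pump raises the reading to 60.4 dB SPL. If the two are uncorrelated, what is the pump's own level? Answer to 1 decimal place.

58.7 dB SPL

Remove the background by subtracting linear intensities:
L_src = 10·log₁₀(10^(60.4/10) − 10^(55.6/10)) = 10·log₁₀(733400) = 58.7 dB SPL.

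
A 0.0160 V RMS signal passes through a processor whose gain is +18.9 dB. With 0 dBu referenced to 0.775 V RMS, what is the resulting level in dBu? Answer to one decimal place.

-14.8 dBu

Input level: 20·log₁₀(0.0160/0.775) = -33.70 dBu.
Output: -33.70 + 18.9 = -14.8 dBu.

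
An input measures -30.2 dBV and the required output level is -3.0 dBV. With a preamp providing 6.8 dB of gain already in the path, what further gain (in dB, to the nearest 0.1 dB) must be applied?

The required make-up gain is the shortfall in the dB sum.
G = -3.0 − (-30.2) − 6.8 = 20.4 dB.

20.4 dB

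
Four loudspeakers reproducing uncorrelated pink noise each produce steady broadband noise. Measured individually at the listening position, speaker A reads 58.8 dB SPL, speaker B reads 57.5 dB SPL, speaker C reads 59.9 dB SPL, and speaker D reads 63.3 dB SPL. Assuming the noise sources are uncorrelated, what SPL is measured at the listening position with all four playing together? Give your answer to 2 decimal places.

66.47 dB SPL

Add the sources as powers (linear), then convert back to dB:
L_total = 10·log₁₀(10^(58.8/10) + 10^(57.5/10) + 10^(59.9/10) + 10^(63.3/10)) = 10·log₁₀(4436000) = 66.47 dB SPL.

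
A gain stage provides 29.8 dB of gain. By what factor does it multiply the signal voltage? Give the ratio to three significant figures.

Voltage ratio = 10^(dB/20).
10^(29.8/20) = 10^(1.490) = 30.9.

30.9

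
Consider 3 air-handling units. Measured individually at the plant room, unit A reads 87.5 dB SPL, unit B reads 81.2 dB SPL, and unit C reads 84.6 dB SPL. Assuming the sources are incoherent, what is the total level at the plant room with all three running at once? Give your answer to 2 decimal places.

89.92 dB SPL

Incoherent sources sum as intensities:
L_total = 10·log₁₀(10^(87.5/10) + 10^(81.2/10) + 10^(84.6/10)) = 10·log₁₀(982600000) = 89.92 dB SPL.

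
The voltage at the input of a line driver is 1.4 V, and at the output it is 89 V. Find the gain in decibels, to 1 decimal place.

Voltage is an amplitude quantity, so gain = 20·log₁₀(V_out/V_in).
20·log₁₀(89/1.4) = 20·log₁₀(63.57) = 36.1 dB.

36.1 dB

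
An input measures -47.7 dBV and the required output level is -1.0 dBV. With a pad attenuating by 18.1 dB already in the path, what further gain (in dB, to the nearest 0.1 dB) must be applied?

The required make-up gain is the shortfall in the dB sum.
G = -1.0 − (-47.7) + 18.1 = 64.8 dB.

64.8 dB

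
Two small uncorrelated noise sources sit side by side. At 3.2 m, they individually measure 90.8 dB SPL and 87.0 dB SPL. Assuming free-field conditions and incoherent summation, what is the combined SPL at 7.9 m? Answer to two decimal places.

84.46 dB SPL

Combined at 3.2 m: 10·log₁₀(10^(90.8/10)+10^(87.0/10)) = 92.313 dB SPL.
Then apply −20·log₁₀(7.9/3.2) = -7.850 dB → 84.46 dB SPL.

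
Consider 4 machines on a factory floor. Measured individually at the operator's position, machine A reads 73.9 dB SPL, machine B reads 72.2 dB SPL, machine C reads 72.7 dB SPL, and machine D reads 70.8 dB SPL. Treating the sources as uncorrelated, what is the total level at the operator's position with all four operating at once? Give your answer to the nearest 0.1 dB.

Incoherent sources sum as intensities:
L_total = 10·log₁₀(10^(73.9/10) + 10^(72.2/10) + 10^(72.7/10) + 10^(70.8/10)) = 10·log₁₀(71790000) = 78.6 dB SPL.

78.6 dB SPL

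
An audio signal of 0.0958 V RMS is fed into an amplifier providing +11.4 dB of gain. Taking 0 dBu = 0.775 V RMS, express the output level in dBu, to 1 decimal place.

Input level: 20·log₁₀(0.0958/0.775) = -18.16 dBu.
Output: -18.16 + 11.4 = -6.8 dBu.

-6.8 dBu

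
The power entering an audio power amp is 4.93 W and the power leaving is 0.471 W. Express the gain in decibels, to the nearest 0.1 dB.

Power ratio → dB uses the 10·log₁₀ form:
10·log₁₀(0.471/4.93) = 10·log₁₀(0.09554) = -10.2 dB.

-10.2 dB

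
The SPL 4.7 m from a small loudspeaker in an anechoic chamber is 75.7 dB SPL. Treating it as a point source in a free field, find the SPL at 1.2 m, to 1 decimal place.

87.6 dB SPL

Free-field point source: level drops by 20·log₁₀ of the distance ratio.
ΔL = −20·log₁₀(1.2/4.7) = 11.86 dB, so L₂ = 75.7 + (11.86) = 87.6 dB SPL.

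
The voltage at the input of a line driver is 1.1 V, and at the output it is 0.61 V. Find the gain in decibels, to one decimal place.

-5.1 dB

Voltage ratio → dB uses the 20·log₁₀ form:
20·log₁₀(0.61/1.1) = 20·log₁₀(0.5545) = -5.1 dB.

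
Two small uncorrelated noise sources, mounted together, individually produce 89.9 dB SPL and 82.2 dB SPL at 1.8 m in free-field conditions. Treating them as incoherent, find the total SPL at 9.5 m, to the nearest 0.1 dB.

76.1 dB SPL

Combined at 1.8 m: 10·log₁₀(10^(89.9/10)+10^(82.2/10)) = 90.58 dB SPL.
Then apply −20·log₁₀(9.5/1.8) = -14.45 dB → 76.1 dB SPL.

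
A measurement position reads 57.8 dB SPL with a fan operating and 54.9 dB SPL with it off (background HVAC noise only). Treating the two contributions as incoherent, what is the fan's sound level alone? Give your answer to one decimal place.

Subtract intensities: L_src = 10·log₁₀(10^(L_total/10) − 10^(L_bg/10)).
L_src = 10·log₁₀(10^(57.8/10) − 10^(54.9/10)) = 10·log₁₀(293500) = 54.7 dB SPL.

54.7 dB SPL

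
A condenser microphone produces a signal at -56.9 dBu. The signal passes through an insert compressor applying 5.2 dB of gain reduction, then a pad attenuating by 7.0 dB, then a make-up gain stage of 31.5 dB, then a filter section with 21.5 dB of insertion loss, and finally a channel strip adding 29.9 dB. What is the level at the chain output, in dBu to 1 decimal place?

In dB, series stages simply add:
-56.9 − 5.2 − 7.0 + 31.5 − 21.5 + 29.9 = -29.2 dBu.

-29.2 dBu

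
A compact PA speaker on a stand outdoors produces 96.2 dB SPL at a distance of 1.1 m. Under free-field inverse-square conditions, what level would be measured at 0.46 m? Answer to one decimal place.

Inverse-square spreading gives ΔL = −20·log₁₀(d₂/d₁).
ΔL = −20·log₁₀(0.46/1.1) = 7.57 dB, so L₂ = 96.2 + (7.57) = 103.8 dB SPL.

103.8 dB SPL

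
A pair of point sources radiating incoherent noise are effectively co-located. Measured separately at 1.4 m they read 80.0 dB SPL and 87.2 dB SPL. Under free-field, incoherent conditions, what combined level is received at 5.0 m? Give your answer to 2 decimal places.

Combined at 1.4 m: 10·log₁₀(10^(80.0/10)+10^(87.2/10)) = 87.957 dB SPL.
Then apply −20·log₁₀(5.0/1.4) = -11.057 dB → 76.90 dB SPL.

76.90 dB SPL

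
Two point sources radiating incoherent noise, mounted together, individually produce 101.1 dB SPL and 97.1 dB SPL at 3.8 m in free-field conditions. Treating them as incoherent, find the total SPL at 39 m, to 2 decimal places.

82.33 dB SPL

Combined at 3.8 m: 10·log₁₀(10^(101.1/10)+10^(97.1/10)) = 102.555 dB SPL.
Then apply −20·log₁₀(39/3.8) = -20.226 dB → 82.33 dB SPL.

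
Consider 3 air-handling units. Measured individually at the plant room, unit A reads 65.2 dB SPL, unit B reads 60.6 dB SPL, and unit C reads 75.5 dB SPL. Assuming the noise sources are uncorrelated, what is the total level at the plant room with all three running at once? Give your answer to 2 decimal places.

Add the sources as powers (linear), then convert back to dB:
L_total = 10·log₁₀(10^(65.2/10) + 10^(60.6/10) + 10^(75.5/10)) = 10·log₁₀(39940000) = 76.01 dB SPL.

76.01 dB SPL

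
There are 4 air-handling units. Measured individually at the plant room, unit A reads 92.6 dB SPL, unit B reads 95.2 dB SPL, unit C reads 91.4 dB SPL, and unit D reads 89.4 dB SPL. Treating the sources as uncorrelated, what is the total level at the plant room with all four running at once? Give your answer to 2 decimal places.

98.68 dB SPL

Incoherent sources sum as intensities:
L_total = 10·log₁₀(10^(92.6/10) + 10^(95.2/10) + 10^(91.4/10) + 10^(89.4/10)) = 10·log₁₀(7382000000) = 98.68 dB SPL.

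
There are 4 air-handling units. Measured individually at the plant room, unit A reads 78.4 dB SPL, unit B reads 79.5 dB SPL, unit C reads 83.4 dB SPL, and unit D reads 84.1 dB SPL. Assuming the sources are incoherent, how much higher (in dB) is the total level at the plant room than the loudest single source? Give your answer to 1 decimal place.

3.9 dB

Add the sources as powers (linear), then convert back to dB:
L_total = 10·log₁₀(10^(78.4/10) + 10^(79.5/10) + 10^(83.4/10) + 10^(84.1/10)) = 88.02 dB SPL.
Excess over the loudest (84.1 dB): 88.02 − 84.1 = 3.9 dB.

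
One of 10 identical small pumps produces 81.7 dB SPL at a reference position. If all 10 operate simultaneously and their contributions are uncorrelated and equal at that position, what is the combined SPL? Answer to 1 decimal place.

91.7 dB SPL

10 equal incoherent sources raise the level by 10·log₁₀(10) = 10.00 dB.
L_total = 81.7 + 10.00 = 91.7 dB SPL.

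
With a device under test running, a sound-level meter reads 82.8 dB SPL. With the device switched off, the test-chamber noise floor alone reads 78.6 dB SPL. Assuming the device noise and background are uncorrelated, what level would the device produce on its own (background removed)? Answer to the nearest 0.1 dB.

Background correction is a power subtraction:
L_src = 10·log₁₀(10^(82.8/10) − 10^(78.6/10)) = 10·log₁₀(118100000) = 80.7 dB SPL.

80.7 dB SPL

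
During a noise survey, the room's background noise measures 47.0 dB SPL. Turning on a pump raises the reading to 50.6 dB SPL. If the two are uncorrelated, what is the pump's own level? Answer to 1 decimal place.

Background correction is a power subtraction:
L_src = 10·log₁₀(10^(50.6/10) − 10^(47.0/10)) = 10·log₁₀(64700) = 48.1 dB SPL.

48.1 dB SPL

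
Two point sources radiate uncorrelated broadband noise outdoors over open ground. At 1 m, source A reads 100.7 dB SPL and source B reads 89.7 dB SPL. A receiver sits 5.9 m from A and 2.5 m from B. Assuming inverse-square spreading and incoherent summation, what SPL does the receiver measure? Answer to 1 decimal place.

At the listener: L_A = 100.7 − 20·log₁₀(5.9) = 85.28 dB; L_B = 89.7 − 20·log₁₀(2.5) = 81.74 dB.
Combined: 10·log₁₀(10^(85.28/10)+10^(81.74/10)) = 86.9 dB SPL.

86.9 dB SPL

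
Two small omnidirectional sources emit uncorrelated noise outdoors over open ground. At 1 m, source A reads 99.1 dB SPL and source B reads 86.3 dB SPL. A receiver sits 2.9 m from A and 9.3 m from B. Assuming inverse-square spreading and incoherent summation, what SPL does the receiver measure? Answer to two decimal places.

89.87 dB SPL

At the listener: L_A = 99.1 − 20·log₁₀(2.9) = 89.852 dB; L_B = 86.3 − 20·log₁₀(9.3) = 66.930 dB.
Combined: 10·log₁₀(10^(89.852/10)+10^(66.930/10)) = 89.87 dB SPL.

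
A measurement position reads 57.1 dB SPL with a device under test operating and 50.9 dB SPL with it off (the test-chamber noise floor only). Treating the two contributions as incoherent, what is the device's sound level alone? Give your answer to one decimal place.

55.9 dB SPL

Background correction is a power subtraction:
L_src = 10·log₁₀(10^(57.1/10) − 10^(50.9/10)) = 10·log₁₀(389800) = 55.9 dB SPL.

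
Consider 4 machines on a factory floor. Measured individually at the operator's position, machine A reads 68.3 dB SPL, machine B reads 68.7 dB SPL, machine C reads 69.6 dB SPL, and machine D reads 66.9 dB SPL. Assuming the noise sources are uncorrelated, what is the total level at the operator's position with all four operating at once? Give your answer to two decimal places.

74.50 dB SPL

Incoherent sources sum as intensities:
L_total = 10·log₁₀(10^(68.3/10) + 10^(68.7/10) + 10^(69.6/10) + 10^(66.9/10)) = 10·log₁₀(28190000) = 74.50 dB SPL.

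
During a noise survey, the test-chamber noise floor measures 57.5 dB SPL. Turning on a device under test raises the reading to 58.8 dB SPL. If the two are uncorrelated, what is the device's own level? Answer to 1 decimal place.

Remove the background by subtracting linear intensities:
L_src = 10·log₁₀(10^(58.8/10) − 10^(57.5/10)) = 10·log₁₀(196200) = 52.9 dB SPL.

52.9 dB SPL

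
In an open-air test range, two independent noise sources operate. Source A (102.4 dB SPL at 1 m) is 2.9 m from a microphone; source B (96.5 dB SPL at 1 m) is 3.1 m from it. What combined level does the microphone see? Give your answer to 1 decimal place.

At the listener: L_A = 102.4 − 20·log₁₀(2.9) = 93.15 dB; L_B = 96.5 − 20·log₁₀(3.1) = 86.67 dB.
Combined: 10·log₁₀(10^(93.15/10)+10^(86.67/10)) = 94.0 dB SPL.

94.0 dB SPL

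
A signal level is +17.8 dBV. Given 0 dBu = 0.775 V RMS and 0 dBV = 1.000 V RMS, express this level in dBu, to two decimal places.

+20.01 dBu

The offset between the scales is 20·log₁₀(0.775/1.000) = −2.214 dB.
So dBu = +17.8 + 2.214 = +20.01 dBu.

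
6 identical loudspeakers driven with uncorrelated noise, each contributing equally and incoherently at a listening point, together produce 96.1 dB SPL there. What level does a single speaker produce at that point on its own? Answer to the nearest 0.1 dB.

6 equal incoherent sources add 10·log₁₀(6) = 7.78 dB over one source.
L_one = 96.1 − 7.78 = 88.3 dB SPL.

88.3 dB SPL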